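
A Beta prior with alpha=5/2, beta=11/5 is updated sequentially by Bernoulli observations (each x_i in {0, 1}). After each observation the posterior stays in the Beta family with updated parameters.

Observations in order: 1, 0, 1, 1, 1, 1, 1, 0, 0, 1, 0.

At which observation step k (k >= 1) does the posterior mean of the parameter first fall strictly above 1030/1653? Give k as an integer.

obs 1: x=1 → posterior Beta(7/2, 11/5)
obs 2: x=0 → posterior Beta(7/2, 16/5)
obs 3: x=1 → posterior Beta(9/2, 16/5)
obs 4: x=1 → posterior Beta(11/2, 16/5)
obs 5: x=1 → posterior Beta(13/2, 16/5)
obs 6: x=1 → posterior Beta(15/2, 16/5)
obs 7: x=1 → posterior Beta(17/2, 16/5)
obs 8: x=0 → posterior Beta(17/2, 21/5)
obs 9: x=0 → posterior Beta(17/2, 26/5)
obs 10: x=1 → posterior Beta(19/2, 26/5)
obs 11: x=0 → posterior Beta(19/2, 31/5)

k = 4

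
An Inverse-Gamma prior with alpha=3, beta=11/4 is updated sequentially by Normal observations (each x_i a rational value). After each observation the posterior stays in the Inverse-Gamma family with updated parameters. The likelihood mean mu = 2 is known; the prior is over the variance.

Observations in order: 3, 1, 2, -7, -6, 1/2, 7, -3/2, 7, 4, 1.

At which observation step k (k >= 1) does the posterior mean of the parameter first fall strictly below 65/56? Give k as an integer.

obs 1: x=3 → posterior Inverse-Gamma(7/2, 13/4)
obs 2: x=1 → posterior Inverse-Gamma(4, 15/4)
obs 3: x=2 → posterior Inverse-Gamma(9/2, 15/4)
obs 4: x=-7 → posterior Inverse-Gamma(5, 177/4)
obs 5: x=-6 → posterior Inverse-Gamma(11/2, 305/4)
obs 6: x=1/2 → posterior Inverse-Gamma(6, 619/8)
obs 7: x=7 → posterior Inverse-Gamma(13/2, 719/8)
obs 8: x=-3/2 → posterior Inverse-Gamma(7, 96)
obs 9: x=7 → posterior Inverse-Gamma(15/2, 217/2)
obs 10: x=4 → posterior Inverse-Gamma(8, 221/2)
obs 11: x=1 → posterior Inverse-Gamma(17/2, 111)

k = 3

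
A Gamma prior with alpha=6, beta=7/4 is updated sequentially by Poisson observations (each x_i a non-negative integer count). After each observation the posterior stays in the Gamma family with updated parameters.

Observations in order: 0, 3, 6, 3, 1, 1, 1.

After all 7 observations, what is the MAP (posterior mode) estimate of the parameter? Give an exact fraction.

16/7

obs 1: x=0 → posterior Gamma(6, 11/4)
obs 2: x=3 → posterior Gamma(9, 15/4)
obs 3: x=6 → posterior Gamma(15, 19/4)
obs 4: x=3 → posterior Gamma(18, 23/4)
obs 5: x=1 → posterior Gamma(19, 27/4)
obs 6: x=1 → posterior Gamma(20, 31/4)
obs 7: x=1 → posterior Gamma(21, 35/4)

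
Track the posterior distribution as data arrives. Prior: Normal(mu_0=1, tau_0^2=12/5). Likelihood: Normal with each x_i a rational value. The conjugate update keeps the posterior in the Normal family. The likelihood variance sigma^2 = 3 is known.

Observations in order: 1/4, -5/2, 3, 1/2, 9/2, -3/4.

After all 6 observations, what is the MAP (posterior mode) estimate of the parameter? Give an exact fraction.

obs 1: x=1/4 → posterior Normal(2/3, 4/3)
obs 2: x=-5/2 → posterior Normal(-4/13, 12/13)
obs 3: x=3 → posterior Normal(8/17, 12/17)
obs 4: x=1/2 → posterior Normal(10/21, 4/7)
obs 5: x=9/2 → posterior Normal(28/25, 12/25)
obs 6: x=-3/4 → posterior Normal(25/29, 12/29)

25/29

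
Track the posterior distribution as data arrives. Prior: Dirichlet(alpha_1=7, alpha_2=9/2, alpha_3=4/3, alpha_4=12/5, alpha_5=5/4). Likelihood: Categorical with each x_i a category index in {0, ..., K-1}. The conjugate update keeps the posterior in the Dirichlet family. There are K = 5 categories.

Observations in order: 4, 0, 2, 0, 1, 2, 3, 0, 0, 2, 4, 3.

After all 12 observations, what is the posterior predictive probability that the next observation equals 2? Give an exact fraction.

260/1709

obs 1: x=4 → posterior Dirichlet(7, 9/2, 4/3, 12/5, 9/4)
obs 2: x=0 → posterior Dirichlet(8, 9/2, 4/3, 12/5, 9/4)
obs 3: x=2 → posterior Dirichlet(8, 9/2, 7/3, 12/5, 9/4)
obs 4: x=0 → posterior Dirichlet(9, 9/2, 7/3, 12/5, 9/4)
obs 5: x=1 → posterior Dirichlet(9, 11/2, 7/3, 12/5, 9/4)
obs 6: x=2 → posterior Dirichlet(9, 11/2, 10/3, 12/5, 9/4)
obs 7: x=3 → posterior Dirichlet(9, 11/2, 10/3, 17/5, 9/4)
obs 8: x=0 → posterior Dirichlet(10, 11/2, 10/3, 17/5, 9/4)
obs 9: x=0 → posterior Dirichlet(11, 11/2, 10/3, 17/5, 9/4)
obs 10: x=2 → posterior Dirichlet(11, 11/2, 13/3, 17/5, 9/4)
obs 11: x=4 → posterior Dirichlet(11, 11/2, 13/3, 17/5, 13/4)
obs 12: x=3 → posterior Dirichlet(11, 11/2, 13/3, 22/5, 13/4)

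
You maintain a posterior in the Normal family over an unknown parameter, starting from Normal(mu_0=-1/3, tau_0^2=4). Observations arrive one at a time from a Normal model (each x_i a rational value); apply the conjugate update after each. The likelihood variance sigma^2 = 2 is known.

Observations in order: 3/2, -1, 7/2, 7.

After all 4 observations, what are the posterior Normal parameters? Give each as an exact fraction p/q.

obs 1: x=3/2 → posterior Normal(8/9, 4/3)
obs 2: x=-1 → posterior Normal(2/15, 4/5)
obs 3: x=7/2 → posterior Normal(23/21, 4/7)
obs 4: x=7 → posterior Normal(65/27, 4/9)

mu_0=65/27, tau_0^2=4/9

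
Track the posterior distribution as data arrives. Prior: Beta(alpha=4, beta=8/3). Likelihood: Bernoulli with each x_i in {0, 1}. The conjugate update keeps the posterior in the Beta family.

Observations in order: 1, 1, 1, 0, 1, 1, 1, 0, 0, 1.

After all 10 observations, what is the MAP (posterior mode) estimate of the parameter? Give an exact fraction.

obs 1: x=1 → posterior Beta(5, 8/3)
obs 2: x=1 → posterior Beta(6, 8/3)
obs 3: x=1 → posterior Beta(7, 8/3)
obs 4: x=0 → posterior Beta(7, 11/3)
obs 5: x=1 → posterior Beta(8, 11/3)
obs 6: x=1 → posterior Beta(9, 11/3)
obs 7: x=1 → posterior Beta(10, 11/3)
obs 8: x=0 → posterior Beta(10, 14/3)
obs 9: x=0 → posterior Beta(10, 17/3)
obs 10: x=1 → posterior Beta(11, 17/3)

15/22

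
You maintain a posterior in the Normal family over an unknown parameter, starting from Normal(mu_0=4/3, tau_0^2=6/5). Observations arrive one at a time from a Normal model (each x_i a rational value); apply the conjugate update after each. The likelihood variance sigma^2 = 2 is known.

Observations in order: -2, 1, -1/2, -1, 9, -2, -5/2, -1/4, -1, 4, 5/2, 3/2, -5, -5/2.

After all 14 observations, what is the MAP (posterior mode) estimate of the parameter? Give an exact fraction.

125/564

obs 1: x=-2 → posterior Normal(1/12, 3/4)
obs 2: x=1 → posterior Normal(1/3, 6/11)
obs 3: x=-1/2 → posterior Normal(13/84, 3/7)
obs 4: x=-1 → posterior Normal(-5/102, 6/17)
obs 5: x=9 → posterior Normal(157/120, 3/10)
obs 6: x=-2 → posterior Normal(121/138, 6/23)
obs 7: x=-5/2 → posterior Normal(19/39, 3/13)
obs 8: x=-1/4 → posterior Normal(143/348, 6/29)
obs 9: x=-1 → posterior Normal(107/384, 3/16)
obs 10: x=4 → posterior Normal(251/420, 6/35)
obs 11: x=5/2 → posterior Normal(341/456, 3/19)
obs 12: x=3/2 → posterior Normal(395/492, 6/41)
obs 13: x=-5 → posterior Normal(215/528, 3/22)
obs 14: x=-5/2 → posterior Normal(125/564, 6/47)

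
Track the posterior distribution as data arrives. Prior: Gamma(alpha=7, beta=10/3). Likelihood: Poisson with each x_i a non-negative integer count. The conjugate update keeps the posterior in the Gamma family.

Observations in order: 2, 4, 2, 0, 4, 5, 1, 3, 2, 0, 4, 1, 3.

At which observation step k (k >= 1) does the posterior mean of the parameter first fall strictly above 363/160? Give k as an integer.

obs 1: x=2 → posterior Gamma(9, 13/3)
obs 2: x=4 → posterior Gamma(13, 16/3)
obs 3: x=2 → posterior Gamma(15, 19/3)
obs 4: x=0 → posterior Gamma(15, 22/3)
obs 5: x=4 → posterior Gamma(19, 25/3)
obs 6: x=5 → posterior Gamma(24, 28/3)
obs 7: x=1 → posterior Gamma(25, 31/3)
obs 8: x=3 → posterior Gamma(28, 34/3)
obs 9: x=2 → posterior Gamma(30, 37/3)
obs 10: x=0 → posterior Gamma(30, 40/3)
obs 11: x=4 → posterior Gamma(34, 43/3)
obs 12: x=1 → posterior Gamma(35, 46/3)
obs 13: x=3 → posterior Gamma(38, 49/3)

k = 2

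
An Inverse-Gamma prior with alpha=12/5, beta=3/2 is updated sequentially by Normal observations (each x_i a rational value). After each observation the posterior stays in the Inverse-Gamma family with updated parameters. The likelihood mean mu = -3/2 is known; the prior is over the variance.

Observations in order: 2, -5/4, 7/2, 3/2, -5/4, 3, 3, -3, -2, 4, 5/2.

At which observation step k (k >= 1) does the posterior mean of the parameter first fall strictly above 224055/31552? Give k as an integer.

obs 1: x=2 → posterior Inverse-Gamma(29/10, 61/8)
obs 2: x=-5/4 → posterior Inverse-Gamma(17/5, 245/32)
obs 3: x=7/2 → posterior Inverse-Gamma(39/10, 645/32)
obs 4: x=3/2 → posterior Inverse-Gamma(22/5, 789/32)
obs 5: x=-5/4 → posterior Inverse-Gamma(49/10, 395/16)
obs 6: x=3 → posterior Inverse-Gamma(27/5, 557/16)
obs 7: x=3 → posterior Inverse-Gamma(59/10, 719/16)
obs 8: x=-3 → posterior Inverse-Gamma(32/5, 737/16)
obs 9: x=-2 → posterior Inverse-Gamma(69/10, 739/16)
obs 10: x=4 → posterior Inverse-Gamma(37/5, 981/16)
obs 11: x=5/2 → posterior Inverse-Gamma(79/10, 1109/16)

k = 4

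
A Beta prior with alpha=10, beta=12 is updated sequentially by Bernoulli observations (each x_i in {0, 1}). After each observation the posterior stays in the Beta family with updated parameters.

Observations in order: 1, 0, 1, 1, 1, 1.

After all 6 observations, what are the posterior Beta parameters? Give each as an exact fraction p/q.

obs 1: x=1 → posterior Beta(11, 12)
obs 2: x=0 → posterior Beta(11, 13)
obs 3: x=1 → posterior Beta(12, 13)
obs 4: x=1 → posterior Beta(13, 13)
obs 5: x=1 → posterior Beta(14, 13)
obs 6: x=1 → posterior Beta(15, 13)

alpha=15, beta=13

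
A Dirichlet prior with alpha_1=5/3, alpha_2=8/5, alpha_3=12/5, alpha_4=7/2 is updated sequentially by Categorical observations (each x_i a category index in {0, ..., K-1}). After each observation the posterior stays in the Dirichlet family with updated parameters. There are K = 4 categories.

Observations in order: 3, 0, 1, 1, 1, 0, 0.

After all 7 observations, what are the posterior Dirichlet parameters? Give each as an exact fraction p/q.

obs 1: x=3 → posterior Dirichlet(5/3, 8/5, 12/5, 9/2)
obs 2: x=0 → posterior Dirichlet(8/3, 8/5, 12/5, 9/2)
obs 3: x=1 → posterior Dirichlet(8/3, 13/5, 12/5, 9/2)
obs 4: x=1 → posterior Dirichlet(8/3, 18/5, 12/5, 9/2)
obs 5: x=1 → posterior Dirichlet(8/3, 23/5, 12/5, 9/2)
obs 6: x=0 → posterior Dirichlet(11/3, 23/5, 12/5, 9/2)
obs 7: x=0 → posterior Dirichlet(14/3, 23/5, 12/5, 9/2)

alpha_1=14/3, alpha_2=23/5, alpha_3=12/5, alpha_4=9/2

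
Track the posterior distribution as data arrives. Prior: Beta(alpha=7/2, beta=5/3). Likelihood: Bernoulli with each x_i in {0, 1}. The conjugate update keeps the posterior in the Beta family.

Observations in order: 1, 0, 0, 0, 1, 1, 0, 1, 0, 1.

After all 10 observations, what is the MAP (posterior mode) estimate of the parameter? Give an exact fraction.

obs 1: x=1 → posterior Beta(9/2, 5/3)
obs 2: x=0 → posterior Beta(9/2, 8/3)
obs 3: x=0 → posterior Beta(9/2, 11/3)
obs 4: x=0 → posterior Beta(9/2, 14/3)
obs 5: x=1 → posterior Beta(11/2, 14/3)
obs 6: x=1 → posterior Beta(13/2, 14/3)
obs 7: x=0 → posterior Beta(13/2, 17/3)
obs 8: x=1 → posterior Beta(15/2, 17/3)
obs 9: x=0 → posterior Beta(15/2, 20/3)
obs 10: x=1 → posterior Beta(17/2, 20/3)

45/79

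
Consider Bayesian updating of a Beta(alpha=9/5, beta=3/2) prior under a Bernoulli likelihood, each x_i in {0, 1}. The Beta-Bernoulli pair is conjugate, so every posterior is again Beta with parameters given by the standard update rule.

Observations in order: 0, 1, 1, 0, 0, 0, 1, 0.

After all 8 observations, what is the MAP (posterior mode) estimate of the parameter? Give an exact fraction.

obs 1: x=0 → posterior Beta(9/5, 5/2)
obs 2: x=1 → posterior Beta(14/5, 5/2)
obs 3: x=1 → posterior Beta(19/5, 5/2)
obs 4: x=0 → posterior Beta(19/5, 7/2)
obs 5: x=0 → posterior Beta(19/5, 9/2)
obs 6: x=0 → posterior Beta(19/5, 11/2)
obs 7: x=1 → posterior Beta(24/5, 11/2)
obs 8: x=0 → posterior Beta(24/5, 13/2)

38/93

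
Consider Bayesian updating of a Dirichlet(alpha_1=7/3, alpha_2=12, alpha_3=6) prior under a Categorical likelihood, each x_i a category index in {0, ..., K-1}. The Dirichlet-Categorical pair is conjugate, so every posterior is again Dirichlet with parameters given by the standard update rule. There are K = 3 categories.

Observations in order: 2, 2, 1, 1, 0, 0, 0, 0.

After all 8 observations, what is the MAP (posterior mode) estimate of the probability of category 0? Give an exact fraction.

4/19

obs 1: x=2 → posterior Dirichlet(7/3, 12, 7)
obs 2: x=2 → posterior Dirichlet(7/3, 12, 8)
obs 3: x=1 → posterior Dirichlet(7/3, 13, 8)
obs 4: x=1 → posterior Dirichlet(7/3, 14, 8)
obs 5: x=0 → posterior Dirichlet(10/3, 14, 8)
obs 6: x=0 → posterior Dirichlet(13/3, 14, 8)
obs 7: x=0 → posterior Dirichlet(16/3, 14, 8)
obs 8: x=0 → posterior Dirichlet(19/3, 14, 8)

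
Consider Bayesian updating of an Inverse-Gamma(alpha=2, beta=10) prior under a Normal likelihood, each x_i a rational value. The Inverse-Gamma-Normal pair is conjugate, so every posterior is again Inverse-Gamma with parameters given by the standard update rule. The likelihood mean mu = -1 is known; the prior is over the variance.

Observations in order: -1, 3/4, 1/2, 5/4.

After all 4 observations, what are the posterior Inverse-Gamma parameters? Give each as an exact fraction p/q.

obs 1: x=-1 → posterior Inverse-Gamma(5/2, 10)
obs 2: x=3/4 → posterior Inverse-Gamma(3, 369/32)
obs 3: x=1/2 → posterior Inverse-Gamma(7/2, 405/32)
obs 4: x=5/4 → posterior Inverse-Gamma(4, 243/16)

alpha=4, beta=243/16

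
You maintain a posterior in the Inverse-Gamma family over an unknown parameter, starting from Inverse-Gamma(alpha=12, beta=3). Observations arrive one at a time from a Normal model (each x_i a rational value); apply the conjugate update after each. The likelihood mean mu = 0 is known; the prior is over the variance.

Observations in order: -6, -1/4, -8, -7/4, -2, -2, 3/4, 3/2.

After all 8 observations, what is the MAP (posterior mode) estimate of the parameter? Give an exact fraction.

1919/544

obs 1: x=-6 → posterior Inverse-Gamma(25/2, 21)
obs 2: x=-1/4 → posterior Inverse-Gamma(13, 673/32)
obs 3: x=-8 → posterior Inverse-Gamma(27/2, 1697/32)
obs 4: x=-7/4 → posterior Inverse-Gamma(14, 873/16)
obs 5: x=-2 → posterior Inverse-Gamma(29/2, 905/16)
obs 6: x=-2 → posterior Inverse-Gamma(15, 937/16)
obs 7: x=3/4 → posterior Inverse-Gamma(31/2, 1883/32)
obs 8: x=3/2 → posterior Inverse-Gamma(16, 1919/32)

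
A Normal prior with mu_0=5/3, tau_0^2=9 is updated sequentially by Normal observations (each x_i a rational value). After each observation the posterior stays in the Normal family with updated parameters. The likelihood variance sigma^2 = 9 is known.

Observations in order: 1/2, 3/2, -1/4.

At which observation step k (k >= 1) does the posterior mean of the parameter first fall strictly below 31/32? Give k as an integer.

k = 3

obs 1: x=1/2 → posterior Normal(13/12, 9/2)
obs 2: x=3/2 → posterior Normal(11/9, 3)
obs 3: x=-1/4 → posterior Normal(41/48, 9/4)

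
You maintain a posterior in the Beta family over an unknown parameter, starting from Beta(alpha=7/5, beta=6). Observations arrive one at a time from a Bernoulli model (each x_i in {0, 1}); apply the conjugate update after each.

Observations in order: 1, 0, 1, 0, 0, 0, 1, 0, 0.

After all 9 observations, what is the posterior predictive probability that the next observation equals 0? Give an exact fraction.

obs 1: x=1 → posterior Beta(12/5, 6)
obs 2: x=0 → posterior Beta(12/5, 7)
obs 3: x=1 → posterior Beta(17/5, 7)
obs 4: x=0 → posterior Beta(17/5, 8)
obs 5: x=0 → posterior Beta(17/5, 9)
obs 6: x=0 → posterior Beta(17/5, 10)
obs 7: x=1 → posterior Beta(22/5, 10)
obs 8: x=0 → posterior Beta(22/5, 11)
obs 9: x=0 → posterior Beta(22/5, 12)

30/41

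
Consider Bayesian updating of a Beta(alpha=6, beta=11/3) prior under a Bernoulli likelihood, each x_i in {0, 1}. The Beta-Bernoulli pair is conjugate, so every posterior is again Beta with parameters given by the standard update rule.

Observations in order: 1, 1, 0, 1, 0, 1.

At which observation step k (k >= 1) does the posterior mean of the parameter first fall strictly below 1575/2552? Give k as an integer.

k = 5

obs 1: x=1 → posterior Beta(7, 11/3)
obs 2: x=1 → posterior Beta(8, 11/3)
obs 3: x=0 → posterior Beta(8, 14/3)
obs 4: x=1 → posterior Beta(9, 14/3)
obs 5: x=0 → posterior Beta(9, 17/3)
obs 6: x=1 → posterior Beta(10, 17/3)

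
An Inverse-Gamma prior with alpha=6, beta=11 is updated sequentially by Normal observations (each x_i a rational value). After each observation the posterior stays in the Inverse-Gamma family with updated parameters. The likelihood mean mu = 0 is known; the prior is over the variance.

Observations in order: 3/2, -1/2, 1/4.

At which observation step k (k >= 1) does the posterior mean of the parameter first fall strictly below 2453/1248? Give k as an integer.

k = 3

obs 1: x=3/2 → posterior Inverse-Gamma(13/2, 97/8)
obs 2: x=-1/2 → posterior Inverse-Gamma(7, 49/4)
obs 3: x=1/4 → posterior Inverse-Gamma(15/2, 393/32)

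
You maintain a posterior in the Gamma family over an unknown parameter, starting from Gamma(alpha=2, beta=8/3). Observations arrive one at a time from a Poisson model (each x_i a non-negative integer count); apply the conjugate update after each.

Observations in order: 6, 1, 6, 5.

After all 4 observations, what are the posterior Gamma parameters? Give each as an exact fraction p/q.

obs 1: x=6 → posterior Gamma(8, 11/3)
obs 2: x=1 → posterior Gamma(9, 14/3)
obs 3: x=6 → posterior Gamma(15, 17/3)
obs 4: x=5 → posterior Gamma(20, 20/3)

alpha=20, beta=20/3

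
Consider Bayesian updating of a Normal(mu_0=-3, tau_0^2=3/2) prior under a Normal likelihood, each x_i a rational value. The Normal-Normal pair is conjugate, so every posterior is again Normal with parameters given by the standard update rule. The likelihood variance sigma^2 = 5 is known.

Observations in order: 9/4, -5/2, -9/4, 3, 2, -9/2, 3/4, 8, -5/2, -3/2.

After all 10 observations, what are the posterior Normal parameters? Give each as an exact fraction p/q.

mu_0=-87/160, tau_0^2=3/8

obs 1: x=9/4 → posterior Normal(-93/52, 15/13)
obs 2: x=-5/2 → posterior Normal(-123/64, 15/16)
obs 3: x=-9/4 → posterior Normal(-75/38, 15/19)
obs 4: x=3 → posterior Normal(-57/44, 15/22)
obs 5: x=2 → posterior Normal(-9/10, 3/5)
obs 6: x=-9/2 → posterior Normal(-9/7, 15/28)
obs 7: x=3/4 → posterior Normal(-135/124, 15/31)
obs 8: x=8 → posterior Normal(-39/136, 15/34)
obs 9: x=-5/2 → posterior Normal(-69/148, 15/37)
obs 10: x=-3/2 → posterior Normal(-87/160, 3/8)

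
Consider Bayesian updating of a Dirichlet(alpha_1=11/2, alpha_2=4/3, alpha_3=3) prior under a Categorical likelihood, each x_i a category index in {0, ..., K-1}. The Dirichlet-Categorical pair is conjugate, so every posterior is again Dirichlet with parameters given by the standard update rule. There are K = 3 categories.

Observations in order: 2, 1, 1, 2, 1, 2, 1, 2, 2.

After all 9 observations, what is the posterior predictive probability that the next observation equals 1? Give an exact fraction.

32/113

obs 1: x=2 → posterior Dirichlet(11/2, 4/3, 4)
obs 2: x=1 → posterior Dirichlet(11/2, 7/3, 4)
obs 3: x=1 → posterior Dirichlet(11/2, 10/3, 4)
obs 4: x=2 → posterior Dirichlet(11/2, 10/3, 5)
obs 5: x=1 → posterior Dirichlet(11/2, 13/3, 5)
obs 6: x=2 → posterior Dirichlet(11/2, 13/3, 6)
obs 7: x=1 → posterior Dirichlet(11/2, 16/3, 6)
obs 8: x=2 → posterior Dirichlet(11/2, 16/3, 7)
obs 9: x=2 → posterior Dirichlet(11/2, 16/3, 8)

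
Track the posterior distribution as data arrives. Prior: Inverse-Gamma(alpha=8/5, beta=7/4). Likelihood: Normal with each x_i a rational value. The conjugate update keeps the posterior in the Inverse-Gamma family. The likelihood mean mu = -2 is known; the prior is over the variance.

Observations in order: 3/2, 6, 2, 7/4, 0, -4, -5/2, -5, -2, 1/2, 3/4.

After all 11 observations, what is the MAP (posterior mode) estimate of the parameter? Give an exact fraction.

5635/648

obs 1: x=3/2 → posterior Inverse-Gamma(21/10, 63/8)
obs 2: x=6 → posterior Inverse-Gamma(13/5, 319/8)
obs 3: x=2 → posterior Inverse-Gamma(31/10, 383/8)
obs 4: x=7/4 → posterior Inverse-Gamma(18/5, 1757/32)
obs 5: x=0 → posterior Inverse-Gamma(41/10, 1821/32)
obs 6: x=-4 → posterior Inverse-Gamma(23/5, 1885/32)
obs 7: x=-5/2 → posterior Inverse-Gamma(51/10, 1889/32)
obs 8: x=-5 → posterior Inverse-Gamma(28/5, 2033/32)
obs 9: x=-2 → posterior Inverse-Gamma(61/10, 2033/32)
obs 10: x=1/2 → posterior Inverse-Gamma(33/5, 2133/32)
obs 11: x=3/4 → posterior Inverse-Gamma(71/10, 1127/16)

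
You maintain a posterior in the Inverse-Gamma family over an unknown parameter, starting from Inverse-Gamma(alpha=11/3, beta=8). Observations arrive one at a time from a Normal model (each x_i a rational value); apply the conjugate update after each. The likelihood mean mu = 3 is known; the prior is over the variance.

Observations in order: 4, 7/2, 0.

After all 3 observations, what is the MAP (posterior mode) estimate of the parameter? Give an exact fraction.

obs 1: x=4 → posterior Inverse-Gamma(25/6, 17/2)
obs 2: x=7/2 → posterior Inverse-Gamma(14/3, 69/8)
obs 3: x=0 → posterior Inverse-Gamma(31/6, 105/8)

315/148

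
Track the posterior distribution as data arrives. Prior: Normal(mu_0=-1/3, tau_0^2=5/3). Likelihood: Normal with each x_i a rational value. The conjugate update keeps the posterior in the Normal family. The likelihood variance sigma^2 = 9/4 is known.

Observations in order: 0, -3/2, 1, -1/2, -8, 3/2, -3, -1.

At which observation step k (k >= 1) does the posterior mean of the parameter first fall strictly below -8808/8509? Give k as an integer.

obs 1: x=0 → posterior Normal(-9/47, 45/47)
obs 2: x=-3/2 → posterior Normal(-39/67, 45/67)
obs 3: x=1 → posterior Normal(-19/87, 15/29)
obs 4: x=-1/2 → posterior Normal(-29/107, 45/107)
obs 5: x=-8 → posterior Normal(-189/127, 45/127)
obs 6: x=3/2 → posterior Normal(-53/49, 15/49)
obs 7: x=-3 → posterior Normal(-219/167, 45/167)
obs 8: x=-1 → posterior Normal(-239/187, 45/187)

k = 5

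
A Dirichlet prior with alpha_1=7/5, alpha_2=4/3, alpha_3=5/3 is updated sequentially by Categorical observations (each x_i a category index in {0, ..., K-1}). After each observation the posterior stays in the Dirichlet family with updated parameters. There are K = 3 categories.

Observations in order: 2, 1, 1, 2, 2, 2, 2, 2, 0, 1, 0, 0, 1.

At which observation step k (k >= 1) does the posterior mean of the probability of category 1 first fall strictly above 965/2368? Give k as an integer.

k = 3

obs 1: x=2 → posterior Dirichlet(7/5, 4/3, 8/3)
obs 2: x=1 → posterior Dirichlet(7/5, 7/3, 8/3)
obs 3: x=1 → posterior Dirichlet(7/5, 10/3, 8/3)
obs 4: x=2 → posterior Dirichlet(7/5, 10/3, 11/3)
obs 5: x=2 → posterior Dirichlet(7/5, 10/3, 14/3)
obs 6: x=2 → posterior Dirichlet(7/5, 10/3, 17/3)
obs 7: x=2 → posterior Dirichlet(7/5, 10/3, 20/3)
obs 8: x=2 → posterior Dirichlet(7/5, 10/3, 23/3)
obs 9: x=0 → posterior Dirichlet(12/5, 10/3, 23/3)
obs 10: x=1 → posterior Dirichlet(12/5, 13/3, 23/3)
obs 11: x=0 → posterior Dirichlet(17/5, 13/3, 23/3)
obs 12: x=0 → posterior Dirichlet(22/5, 13/3, 23/3)
obs 13: x=1 → posterior Dirichlet(22/5, 16/3, 23/3)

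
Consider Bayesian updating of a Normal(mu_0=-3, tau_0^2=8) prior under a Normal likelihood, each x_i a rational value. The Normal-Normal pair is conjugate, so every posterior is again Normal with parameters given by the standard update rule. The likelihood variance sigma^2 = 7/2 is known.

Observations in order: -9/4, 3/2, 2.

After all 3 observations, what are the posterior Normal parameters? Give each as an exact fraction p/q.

mu_0=-1/55, tau_0^2=56/55

obs 1: x=-9/4 → posterior Normal(-57/23, 56/23)
obs 2: x=3/2 → posterior Normal(-11/13, 56/39)
obs 3: x=2 → posterior Normal(-1/55, 56/55)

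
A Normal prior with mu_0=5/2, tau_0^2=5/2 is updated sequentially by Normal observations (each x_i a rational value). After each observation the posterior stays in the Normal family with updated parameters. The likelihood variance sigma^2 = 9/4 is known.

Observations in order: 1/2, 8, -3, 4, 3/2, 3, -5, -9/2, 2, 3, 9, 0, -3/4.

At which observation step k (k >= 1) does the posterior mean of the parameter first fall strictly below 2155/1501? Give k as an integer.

obs 1: x=1/2 → posterior Normal(55/38, 45/38)
obs 2: x=8 → posterior Normal(215/58, 45/58)
obs 3: x=-3 → posterior Normal(155/78, 15/26)
obs 4: x=4 → posterior Normal(235/98, 45/98)
obs 5: x=3/2 → posterior Normal(265/118, 45/118)
obs 6: x=3 → posterior Normal(325/138, 15/46)
obs 7: x=-5 → posterior Normal(225/158, 45/158)
obs 8: x=-9/2 → posterior Normal(135/178, 45/178)
obs 9: x=2 → posterior Normal(175/198, 5/22)
obs 10: x=3 → posterior Normal(235/218, 45/218)
obs 11: x=9 → posterior Normal(415/238, 45/238)
obs 12: x=0 → posterior Normal(415/258, 15/86)
obs 13: x=-3/4 → posterior Normal(200/139, 45/278)

k = 7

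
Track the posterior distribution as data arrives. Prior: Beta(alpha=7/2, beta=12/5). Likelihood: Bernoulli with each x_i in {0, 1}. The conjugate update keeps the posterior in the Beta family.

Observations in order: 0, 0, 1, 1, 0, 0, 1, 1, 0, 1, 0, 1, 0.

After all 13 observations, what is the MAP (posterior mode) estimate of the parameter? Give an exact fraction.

obs 1: x=0 → posterior Beta(7/2, 17/5)
obs 2: x=0 → posterior Beta(7/2, 22/5)
obs 3: x=1 → posterior Beta(9/2, 22/5)
obs 4: x=1 → posterior Beta(11/2, 22/5)
obs 5: x=0 → posterior Beta(11/2, 27/5)
obs 6: x=0 → posterior Beta(11/2, 32/5)
obs 7: x=1 → posterior Beta(13/2, 32/5)
obs 8: x=1 → posterior Beta(15/2, 32/5)
obs 9: x=0 → posterior Beta(15/2, 37/5)
obs 10: x=1 → posterior Beta(17/2, 37/5)
obs 11: x=0 → posterior Beta(17/2, 42/5)
obs 12: x=1 → posterior Beta(19/2, 42/5)
obs 13: x=0 → posterior Beta(19/2, 47/5)

85/169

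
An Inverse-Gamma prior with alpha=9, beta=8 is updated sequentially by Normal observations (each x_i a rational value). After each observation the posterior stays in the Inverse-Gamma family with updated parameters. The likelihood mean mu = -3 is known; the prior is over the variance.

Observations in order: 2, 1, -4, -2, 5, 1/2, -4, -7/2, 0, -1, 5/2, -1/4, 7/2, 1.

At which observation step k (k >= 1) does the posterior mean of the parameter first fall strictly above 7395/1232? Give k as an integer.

obs 1: x=2 → posterior Inverse-Gamma(19/2, 41/2)
obs 2: x=1 → posterior Inverse-Gamma(10, 57/2)
obs 3: x=-4 → posterior Inverse-Gamma(21/2, 29)
obs 4: x=-2 → posterior Inverse-Gamma(11, 59/2)
obs 5: x=5 → posterior Inverse-Gamma(23/2, 123/2)
obs 6: x=1/2 → posterior Inverse-Gamma(12, 541/8)
obs 7: x=-4 → posterior Inverse-Gamma(25/2, 545/8)
obs 8: x=-7/2 → posterior Inverse-Gamma(13, 273/4)
obs 9: x=0 → posterior Inverse-Gamma(27/2, 291/4)
obs 10: x=-1 → posterior Inverse-Gamma(14, 299/4)
obs 11: x=5/2 → posterior Inverse-Gamma(29/2, 719/8)
obs 12: x=-1/4 → posterior Inverse-Gamma(15, 2997/32)
obs 13: x=7/2 → posterior Inverse-Gamma(31/2, 3673/32)
obs 14: x=1 → posterior Inverse-Gamma(16, 3929/32)

k = 6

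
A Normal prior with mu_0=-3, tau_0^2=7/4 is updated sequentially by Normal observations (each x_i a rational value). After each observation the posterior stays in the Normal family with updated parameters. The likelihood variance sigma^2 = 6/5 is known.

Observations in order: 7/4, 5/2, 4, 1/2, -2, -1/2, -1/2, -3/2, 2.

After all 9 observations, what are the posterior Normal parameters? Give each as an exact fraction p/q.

mu_0=587/1356, tau_0^2=14/113

obs 1: x=7/4 → posterior Normal(-43/236, 42/59)
obs 2: x=5/2 → posterior Normal(307/376, 21/47)
obs 3: x=4 → posterior Normal(289/172, 14/43)
obs 4: x=1/2 → posterior Normal(937/656, 21/82)
obs 5: x=-2 → posterior Normal(657/796, 42/199)
obs 6: x=-1/2 → posterior Normal(587/936, 7/39)
obs 7: x=-1/2 → posterior Normal(517/1076, 42/269)
obs 8: x=-3/2 → posterior Normal(307/1216, 21/152)
obs 9: x=2 → posterior Normal(587/1356, 14/113)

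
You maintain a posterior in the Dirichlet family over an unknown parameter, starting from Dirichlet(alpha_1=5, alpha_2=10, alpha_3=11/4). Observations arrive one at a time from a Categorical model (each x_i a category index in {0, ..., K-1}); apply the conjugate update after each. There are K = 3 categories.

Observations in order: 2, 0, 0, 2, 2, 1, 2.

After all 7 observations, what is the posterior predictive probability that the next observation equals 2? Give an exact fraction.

obs 1: x=2 → posterior Dirichlet(5, 10, 15/4)
obs 2: x=0 → posterior Dirichlet(6, 10, 15/4)
obs 3: x=0 → posterior Dirichlet(7, 10, 15/4)
obs 4: x=2 → posterior Dirichlet(7, 10, 19/4)
obs 5: x=2 → posterior Dirichlet(7, 10, 23/4)
obs 6: x=1 → posterior Dirichlet(7, 11, 23/4)
obs 7: x=2 → posterior Dirichlet(7, 11, 27/4)

3/11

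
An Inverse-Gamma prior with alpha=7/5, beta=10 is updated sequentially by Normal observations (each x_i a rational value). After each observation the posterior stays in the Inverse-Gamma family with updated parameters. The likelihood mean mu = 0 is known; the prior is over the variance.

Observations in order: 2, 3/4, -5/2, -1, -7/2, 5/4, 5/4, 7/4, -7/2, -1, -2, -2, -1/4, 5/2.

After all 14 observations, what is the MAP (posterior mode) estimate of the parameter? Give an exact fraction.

obs 1: x=2 → posterior Inverse-Gamma(19/10, 12)
obs 2: x=3/4 → posterior Inverse-Gamma(12/5, 393/32)
obs 3: x=-5/2 → posterior Inverse-Gamma(29/10, 493/32)
obs 4: x=-1 → posterior Inverse-Gamma(17/5, 509/32)
obs 5: x=-7/2 → posterior Inverse-Gamma(39/10, 705/32)
obs 6: x=5/4 → posterior Inverse-Gamma(22/5, 365/16)
obs 7: x=5/4 → posterior Inverse-Gamma(49/10, 755/32)
obs 8: x=7/4 → posterior Inverse-Gamma(27/5, 201/8)
obs 9: x=-7/2 → posterior Inverse-Gamma(59/10, 125/4)
obs 10: x=-1 → posterior Inverse-Gamma(32/5, 127/4)
obs 11: x=-2 → posterior Inverse-Gamma(69/10, 135/4)
obs 12: x=-2 → posterior Inverse-Gamma(37/5, 143/4)
obs 13: x=-1/4 → posterior Inverse-Gamma(79/10, 1145/32)
obs 14: x=5/2 → posterior Inverse-Gamma(42/5, 1245/32)

6225/1504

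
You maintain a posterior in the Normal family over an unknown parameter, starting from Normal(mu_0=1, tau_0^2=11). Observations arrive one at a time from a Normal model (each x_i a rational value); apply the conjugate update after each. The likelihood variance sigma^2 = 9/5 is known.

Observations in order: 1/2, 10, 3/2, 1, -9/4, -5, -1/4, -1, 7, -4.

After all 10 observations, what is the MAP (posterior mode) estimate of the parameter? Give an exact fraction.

obs 1: x=1/2 → posterior Normal(73/128, 99/64)
obs 2: x=10 → posterior Normal(69/14, 99/119)
obs 3: x=3/2 → posterior Normal(223/58, 33/58)
obs 4: x=1 → posterior Normal(724/229, 99/229)
obs 5: x=-9/4 → posterior Normal(2401/1136, 99/284)
obs 6: x=-5 → posterior Normal(1301/1356, 33/113)
obs 7: x=-1/4 → posterior Normal(623/788, 99/394)
obs 8: x=-1 → posterior Normal(513/898, 99/449)
obs 9: x=7 → posterior Normal(1283/1008, 11/56)
obs 10: x=-4 → posterior Normal(843/1118, 99/559)

843/1118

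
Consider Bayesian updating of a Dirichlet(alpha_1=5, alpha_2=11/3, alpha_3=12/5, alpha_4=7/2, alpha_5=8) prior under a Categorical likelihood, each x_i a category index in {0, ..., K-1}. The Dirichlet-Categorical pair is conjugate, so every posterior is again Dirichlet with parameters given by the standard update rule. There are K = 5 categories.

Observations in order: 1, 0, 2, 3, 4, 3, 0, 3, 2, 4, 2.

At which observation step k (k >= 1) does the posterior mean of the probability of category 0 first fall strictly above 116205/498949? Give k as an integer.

obs 1: x=1 → posterior Dirichlet(5, 14/3, 12/5, 7/2, 8)
obs 2: x=0 → posterior Dirichlet(6, 14/3, 12/5, 7/2, 8)
obs 3: x=2 → posterior Dirichlet(6, 14/3, 17/5, 7/2, 8)
obs 4: x=3 → posterior Dirichlet(6, 14/3, 17/5, 9/2, 8)
obs 5: x=4 → posterior Dirichlet(6, 14/3, 17/5, 9/2, 9)
obs 6: x=3 → posterior Dirichlet(6, 14/3, 17/5, 11/2, 9)
obs 7: x=0 → posterior Dirichlet(7, 14/3, 17/5, 11/2, 9)
obs 8: x=3 → posterior Dirichlet(7, 14/3, 17/5, 13/2, 9)
obs 9: x=2 → posterior Dirichlet(7, 14/3, 22/5, 13/2, 9)
obs 10: x=4 → posterior Dirichlet(7, 14/3, 22/5, 13/2, 10)
obs 11: x=2 → posterior Dirichlet(7, 14/3, 27/5, 13/2, 10)

k = 2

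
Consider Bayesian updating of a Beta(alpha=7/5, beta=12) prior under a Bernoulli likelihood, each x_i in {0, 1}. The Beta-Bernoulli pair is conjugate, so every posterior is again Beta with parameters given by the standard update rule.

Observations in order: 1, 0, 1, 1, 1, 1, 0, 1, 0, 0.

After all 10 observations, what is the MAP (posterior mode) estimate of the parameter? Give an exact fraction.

32/107

obs 1: x=1 → posterior Beta(12/5, 12)
obs 2: x=0 → posterior Beta(12/5, 13)
obs 3: x=1 → posterior Beta(17/5, 13)
obs 4: x=1 → posterior Beta(22/5, 13)
obs 5: x=1 → posterior Beta(27/5, 13)
obs 6: x=1 → posterior Beta(32/5, 13)
obs 7: x=0 → posterior Beta(32/5, 14)
obs 8: x=1 → posterior Beta(37/5, 14)
obs 9: x=0 → posterior Beta(37/5, 15)
obs 10: x=0 → posterior Beta(37/5, 16)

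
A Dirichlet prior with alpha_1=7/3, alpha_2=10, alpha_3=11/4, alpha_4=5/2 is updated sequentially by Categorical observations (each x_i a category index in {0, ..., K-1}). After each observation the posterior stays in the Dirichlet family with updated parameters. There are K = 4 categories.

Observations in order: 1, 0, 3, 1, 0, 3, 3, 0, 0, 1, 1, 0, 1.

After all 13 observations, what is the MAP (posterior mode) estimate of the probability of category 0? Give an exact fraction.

76/319

obs 1: x=1 → posterior Dirichlet(7/3, 11, 11/4, 5/2)
obs 2: x=0 → posterior Dirichlet(10/3, 11, 11/4, 5/2)
obs 3: x=3 → posterior Dirichlet(10/3, 11, 11/4, 7/2)
obs 4: x=1 → posterior Dirichlet(10/3, 12, 11/4, 7/2)
obs 5: x=0 → posterior Dirichlet(13/3, 12, 11/4, 7/2)
obs 6: x=3 → posterior Dirichlet(13/3, 12, 11/4, 9/2)
obs 7: x=3 → posterior Dirichlet(13/3, 12, 11/4, 11/2)
obs 8: x=0 → posterior Dirichlet(16/3, 12, 11/4, 11/2)
obs 9: x=0 → posterior Dirichlet(19/3, 12, 11/4, 11/2)
obs 10: x=1 → posterior Dirichlet(19/3, 13, 11/4, 11/2)
obs 11: x=1 → posterior Dirichlet(19/3, 14, 11/4, 11/2)
obs 12: x=0 → posterior Dirichlet(22/3, 14, 11/4, 11/2)
obs 13: x=1 → posterior Dirichlet(22/3, 15, 11/4, 11/2)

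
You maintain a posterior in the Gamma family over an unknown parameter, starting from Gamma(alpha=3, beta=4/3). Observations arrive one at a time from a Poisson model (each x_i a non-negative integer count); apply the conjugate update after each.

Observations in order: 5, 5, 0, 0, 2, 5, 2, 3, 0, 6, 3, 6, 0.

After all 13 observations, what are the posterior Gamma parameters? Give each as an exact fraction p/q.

alpha=40, beta=43/3

obs 1: x=5 → posterior Gamma(8, 7/3)
obs 2: x=5 → posterior Gamma(13, 10/3)
obs 3: x=0 → posterior Gamma(13, 13/3)
obs 4: x=0 → posterior Gamma(13, 16/3)
obs 5: x=2 → posterior Gamma(15, 19/3)
obs 6: x=5 → posterior Gamma(20, 22/3)
obs 7: x=2 → posterior Gamma(22, 25/3)
obs 8: x=3 → posterior Gamma(25, 28/3)
obs 9: x=0 → posterior Gamma(25, 31/3)
obs 10: x=6 → posterior Gamma(31, 34/3)
obs 11: x=3 → posterior Gamma(34, 37/3)
obs 12: x=6 → posterior Gamma(40, 40/3)
obs 13: x=0 → posterior Gamma(40, 43/3)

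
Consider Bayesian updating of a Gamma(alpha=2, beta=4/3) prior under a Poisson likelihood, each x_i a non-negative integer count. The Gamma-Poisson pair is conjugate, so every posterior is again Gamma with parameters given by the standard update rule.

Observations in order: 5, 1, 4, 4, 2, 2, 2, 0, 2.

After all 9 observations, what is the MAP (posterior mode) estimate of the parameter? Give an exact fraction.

69/31

obs 1: x=5 → posterior Gamma(7, 7/3)
obs 2: x=1 → posterior Gamma(8, 10/3)
obs 3: x=4 → posterior Gamma(12, 13/3)
obs 4: x=4 → posterior Gamma(16, 16/3)
obs 5: x=2 → posterior Gamma(18, 19/3)
obs 6: x=2 → posterior Gamma(20, 22/3)
obs 7: x=2 → posterior Gamma(22, 25/3)
obs 8: x=0 → posterior Gamma(22, 28/3)
obs 9: x=2 → posterior Gamma(24, 31/3)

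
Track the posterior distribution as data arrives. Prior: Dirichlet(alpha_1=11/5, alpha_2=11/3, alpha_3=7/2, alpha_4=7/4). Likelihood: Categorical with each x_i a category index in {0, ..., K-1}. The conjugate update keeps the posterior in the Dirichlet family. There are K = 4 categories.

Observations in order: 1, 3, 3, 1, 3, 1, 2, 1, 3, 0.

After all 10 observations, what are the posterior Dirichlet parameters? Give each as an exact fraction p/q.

alpha_1=16/5, alpha_2=23/3, alpha_3=9/2, alpha_4=23/4

obs 1: x=1 → posterior Dirichlet(11/5, 14/3, 7/2, 7/4)
obs 2: x=3 → posterior Dirichlet(11/5, 14/3, 7/2, 11/4)
obs 3: x=3 → posterior Dirichlet(11/5, 14/3, 7/2, 15/4)
obs 4: x=1 → posterior Dirichlet(11/5, 17/3, 7/2, 15/4)
obs 5: x=3 → posterior Dirichlet(11/5, 17/3, 7/2, 19/4)
obs 6: x=1 → posterior Dirichlet(11/5, 20/3, 7/2, 19/4)
obs 7: x=2 → posterior Dirichlet(11/5, 20/3, 9/2, 19/4)
obs 8: x=1 → posterior Dirichlet(11/5, 23/3, 9/2, 19/4)
obs 9: x=3 → posterior Dirichlet(11/5, 23/3, 9/2, 23/4)
obs 10: x=0 → posterior Dirichlet(16/5, 23/3, 9/2, 23/4)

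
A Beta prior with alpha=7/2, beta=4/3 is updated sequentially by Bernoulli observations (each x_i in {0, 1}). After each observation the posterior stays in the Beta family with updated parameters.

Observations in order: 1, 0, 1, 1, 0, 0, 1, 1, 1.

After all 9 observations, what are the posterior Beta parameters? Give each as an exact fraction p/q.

obs 1: x=1 → posterior Beta(9/2, 4/3)
obs 2: x=0 → posterior Beta(9/2, 7/3)
obs 3: x=1 → posterior Beta(11/2, 7/3)
obs 4: x=1 → posterior Beta(13/2, 7/3)
obs 5: x=0 → posterior Beta(13/2, 10/3)
obs 6: x=0 → posterior Beta(13/2, 13/3)
obs 7: x=1 → posterior Beta(15/2, 13/3)
obs 8: x=1 → posterior Beta(17/2, 13/3)
obs 9: x=1 → posterior Beta(19/2, 13/3)

alpha=19/2, beta=13/3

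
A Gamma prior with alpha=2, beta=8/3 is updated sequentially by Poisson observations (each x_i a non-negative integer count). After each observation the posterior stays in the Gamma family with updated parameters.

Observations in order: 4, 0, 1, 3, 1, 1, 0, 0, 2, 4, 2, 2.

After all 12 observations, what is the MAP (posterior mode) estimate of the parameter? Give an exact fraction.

63/44

obs 1: x=4 → posterior Gamma(6, 11/3)
obs 2: x=0 → posterior Gamma(6, 14/3)
obs 3: x=1 → posterior Gamma(7, 17/3)
obs 4: x=3 → posterior Gamma(10, 20/3)
obs 5: x=1 → posterior Gamma(11, 23/3)
obs 6: x=1 → posterior Gamma(12, 26/3)
obs 7: x=0 → posterior Gamma(12, 29/3)
obs 8: x=0 → posterior Gamma(12, 32/3)
obs 9: x=2 → posterior Gamma(14, 35/3)
obs 10: x=4 → posterior Gamma(18, 38/3)
obs 11: x=2 → posterior Gamma(20, 41/3)
obs 12: x=2 → posterior Gamma(22, 44/3)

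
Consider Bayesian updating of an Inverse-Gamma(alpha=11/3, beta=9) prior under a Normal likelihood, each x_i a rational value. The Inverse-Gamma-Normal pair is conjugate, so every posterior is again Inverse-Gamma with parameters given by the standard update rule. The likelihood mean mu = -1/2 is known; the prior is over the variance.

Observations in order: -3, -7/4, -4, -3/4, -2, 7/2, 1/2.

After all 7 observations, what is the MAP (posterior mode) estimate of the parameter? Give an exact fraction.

obs 1: x=-3 → posterior Inverse-Gamma(25/6, 97/8)
obs 2: x=-7/4 → posterior Inverse-Gamma(14/3, 413/32)
obs 3: x=-4 → posterior Inverse-Gamma(31/6, 609/32)
obs 4: x=-3/4 → posterior Inverse-Gamma(17/3, 305/16)
obs 5: x=-2 → posterior Inverse-Gamma(37/6, 323/16)
obs 6: x=7/2 → posterior Inverse-Gamma(20/3, 451/16)
obs 7: x=1/2 → posterior Inverse-Gamma(43/6, 459/16)

1377/392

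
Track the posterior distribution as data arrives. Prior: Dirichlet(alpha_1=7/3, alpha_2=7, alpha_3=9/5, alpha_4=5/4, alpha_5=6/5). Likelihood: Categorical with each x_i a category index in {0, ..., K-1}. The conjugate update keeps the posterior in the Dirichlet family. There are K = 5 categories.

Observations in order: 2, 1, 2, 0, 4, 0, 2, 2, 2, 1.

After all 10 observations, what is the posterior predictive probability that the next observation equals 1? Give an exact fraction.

108/283

obs 1: x=2 → posterior Dirichlet(7/3, 7, 14/5, 5/4, 6/5)
obs 2: x=1 → posterior Dirichlet(7/3, 8, 14/5, 5/4, 6/5)
obs 3: x=2 → posterior Dirichlet(7/3, 8, 19/5, 5/4, 6/5)
obs 4: x=0 → posterior Dirichlet(10/3, 8, 19/5, 5/4, 6/5)
obs 5: x=4 → posterior Dirichlet(10/3, 8, 19/5, 5/4, 11/5)
obs 6: x=0 → posterior Dirichlet(13/3, 8, 19/5, 5/4, 11/5)
obs 7: x=2 → posterior Dirichlet(13/3, 8, 24/5, 5/4, 11/5)
obs 8: x=2 → posterior Dirichlet(13/3, 8, 29/5, 5/4, 11/5)
obs 9: x=2 → posterior Dirichlet(13/3, 8, 34/5, 5/4, 11/5)
obs 10: x=1 → posterior Dirichlet(13/3, 9, 34/5, 5/4, 11/5)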